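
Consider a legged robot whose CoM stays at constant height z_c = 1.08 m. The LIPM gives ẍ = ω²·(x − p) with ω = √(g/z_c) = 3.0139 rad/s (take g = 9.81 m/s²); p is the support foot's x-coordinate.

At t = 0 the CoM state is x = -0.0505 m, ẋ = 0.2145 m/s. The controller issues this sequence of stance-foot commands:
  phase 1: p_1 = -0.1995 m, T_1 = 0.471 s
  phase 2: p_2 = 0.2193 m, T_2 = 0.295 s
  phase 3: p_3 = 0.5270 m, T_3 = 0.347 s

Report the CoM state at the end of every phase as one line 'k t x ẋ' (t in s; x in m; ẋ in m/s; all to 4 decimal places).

phase 1: p=-0.1995, T=0.471, ωT=1.419547, cosh=2.188535, sinh=1.946711; start (x,ẋ)=(-0.050500, 0.214500) → end (x,ẋ)=(0.265140, 1.343653)
phase 2: p=0.2193, T=0.295, ωT=0.889100, cosh=1.421983, sinh=1.010957; start (x,ẋ)=(0.265140, 1.343653) → end (x,ẋ)=(0.735187, 2.050321)
phase 3: p=0.5270, T=0.347, ωT=1.045823, cosh=1.598571, sinh=1.247169; start (x,ẋ)=(0.735187, 2.050321) → end (x,ẋ)=(1.708236, 4.060125)

1 0.4710 0.2651 1.3437
2 0.7660 0.7352 2.0503
3 1.1130 1.7082 4.0601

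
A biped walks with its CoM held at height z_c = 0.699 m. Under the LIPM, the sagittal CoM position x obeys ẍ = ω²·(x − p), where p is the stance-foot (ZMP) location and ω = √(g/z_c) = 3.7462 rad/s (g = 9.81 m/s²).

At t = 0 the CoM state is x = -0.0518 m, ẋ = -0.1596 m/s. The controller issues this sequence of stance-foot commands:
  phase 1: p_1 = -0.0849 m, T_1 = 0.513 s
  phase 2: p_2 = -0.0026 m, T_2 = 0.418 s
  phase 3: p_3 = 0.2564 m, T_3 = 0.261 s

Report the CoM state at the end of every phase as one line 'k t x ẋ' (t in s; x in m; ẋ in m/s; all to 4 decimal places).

phase 1: p=-0.0849, T=0.513, ωT=1.921801, cosh=3.489797, sinh=3.343454; start (x,ẋ)=(-0.051800, -0.159600) → end (x,ẋ)=(-0.111829, -0.142386)
phase 2: p=-0.0026, T=0.418, ωT=1.565912, cosh=2.497967, sinh=2.289070; start (x,ẋ)=(-0.111829, -0.142386) → end (x,ẋ)=(-0.362455, -1.292352)
phase 3: p=0.2564, T=0.261, ωT=0.977758, cosh=1.517322, sinh=1.141168; start (x,ẋ)=(-0.362455, -1.292352) → end (x,ẋ)=(-1.076278, -4.606545)

1 0.5130 -0.1118 -0.1424
2 0.9310 -0.3625 -1.2924
3 1.1920 -1.0763 -4.6065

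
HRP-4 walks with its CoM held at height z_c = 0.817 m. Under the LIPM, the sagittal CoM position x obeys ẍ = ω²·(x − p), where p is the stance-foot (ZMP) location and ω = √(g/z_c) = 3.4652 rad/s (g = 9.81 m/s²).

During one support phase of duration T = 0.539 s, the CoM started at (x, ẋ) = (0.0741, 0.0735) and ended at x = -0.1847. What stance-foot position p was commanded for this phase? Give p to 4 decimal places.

p = 0.2149

ωT = 3.4652·0.539 = 1.867743; cosh(ωT) = 3.314070, sinh(ωT) = 3.159598
x(T) = p + (x₀−p)·cosh(ωT) + (ẋ₀/ω)·sinh(ωT) ⇒ p·(1 − cosh) = x(T) − x₀·cosh − (ẋ₀/ω)·sinh
numerator   = -0.1847 − (0.0741)·3.314070 − (0.0735/3.4652)·3.159598 = -0.497290
denominator = 1 − 3.314070 = -2.314070
p = -0.497290 / -2.314070 = 0.2149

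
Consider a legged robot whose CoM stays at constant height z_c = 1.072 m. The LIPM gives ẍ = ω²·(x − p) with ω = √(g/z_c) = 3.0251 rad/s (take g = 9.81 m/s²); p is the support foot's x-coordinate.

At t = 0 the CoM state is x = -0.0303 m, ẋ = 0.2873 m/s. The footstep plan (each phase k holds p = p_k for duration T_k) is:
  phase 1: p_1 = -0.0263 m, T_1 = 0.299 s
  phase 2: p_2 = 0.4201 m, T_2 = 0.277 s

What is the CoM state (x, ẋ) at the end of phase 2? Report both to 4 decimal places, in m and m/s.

x = 0.0587, ẋ = -0.4566

phase 1: p=-0.0263, T=0.299, ωT=0.904505, cosh=1.437725, sinh=1.032983; start (x,ẋ)=(-0.030300, 0.287300) → end (x,ẋ)=(0.066054, 0.400559)
phase 2: p=0.4201, T=0.277, ωT=0.837953, cosh=1.372112, sinh=0.939517; start (x,ẋ)=(0.066054, 0.400559) → end (x,ẋ)=(0.058712, -0.456635)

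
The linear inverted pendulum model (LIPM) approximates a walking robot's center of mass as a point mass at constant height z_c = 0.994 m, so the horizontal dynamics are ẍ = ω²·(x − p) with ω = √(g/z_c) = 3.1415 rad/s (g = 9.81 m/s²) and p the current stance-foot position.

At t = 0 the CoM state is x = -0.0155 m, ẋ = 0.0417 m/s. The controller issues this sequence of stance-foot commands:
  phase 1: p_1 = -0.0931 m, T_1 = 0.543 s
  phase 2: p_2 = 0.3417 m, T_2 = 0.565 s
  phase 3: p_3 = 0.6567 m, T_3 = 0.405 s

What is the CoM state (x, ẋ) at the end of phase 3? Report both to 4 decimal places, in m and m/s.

x = 0.7306, ẋ = 0.5724

phase 1: p=-0.0931, T=0.543, ωT=1.705835, cosh=2.843800, sinh=2.662179; start (x,ẋ)=(-0.015500, 0.041700) → end (x,ẋ)=(0.162916, 0.767573)
phase 2: p=0.3417, T=0.565, ωT=1.774947, cosh=3.034732, sinh=2.865240; start (x,ẋ)=(0.162916, 0.767573) → end (x,ẋ)=(0.499213, 0.720122)
phase 3: p=0.6567, T=0.405, ωT=1.272308, cosh=1.924632, sinh=1.644447; start (x,ẋ)=(0.499213, 0.720122) → end (x,ẋ)=(0.730551, 0.572388)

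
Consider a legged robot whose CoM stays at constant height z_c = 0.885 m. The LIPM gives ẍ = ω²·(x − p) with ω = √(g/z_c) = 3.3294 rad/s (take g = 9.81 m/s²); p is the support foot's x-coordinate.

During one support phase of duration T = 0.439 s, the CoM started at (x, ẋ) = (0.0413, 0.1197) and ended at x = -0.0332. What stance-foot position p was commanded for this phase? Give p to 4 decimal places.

ωT = 3.3294·0.439 = 1.461607; cosh(ωT) = 2.272373, sinh(ωT) = 2.040510
x(T) = p + (x₀−p)·cosh(ωT) + (ẋ₀/ω)·sinh(ωT) ⇒ p·(1 − cosh) = x(T) − x₀·cosh − (ẋ₀/ω)·sinh
numerator   = -0.0332 − (0.0413)·2.272373 − (0.1197/3.3294)·2.040510 = -0.200410
denominator = 1 − 2.272373 = -1.272373
p = -0.200410 / -1.272373 = 0.1575

p = 0.1575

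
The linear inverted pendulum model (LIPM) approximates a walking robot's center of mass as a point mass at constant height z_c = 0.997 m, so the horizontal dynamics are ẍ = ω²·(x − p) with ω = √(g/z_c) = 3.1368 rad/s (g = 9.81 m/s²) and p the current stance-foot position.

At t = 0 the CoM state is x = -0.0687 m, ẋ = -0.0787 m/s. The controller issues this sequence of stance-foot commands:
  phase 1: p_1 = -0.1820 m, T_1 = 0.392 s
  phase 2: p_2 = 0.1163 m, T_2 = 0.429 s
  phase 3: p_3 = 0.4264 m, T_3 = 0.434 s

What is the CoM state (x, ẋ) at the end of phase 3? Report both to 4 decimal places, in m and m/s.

phase 1: p=-0.1820, T=0.392, ωT=1.229626, cosh=1.856175, sinh=1.563773; start (x,ẋ)=(-0.068700, -0.078700) → end (x,ẋ)=(-0.010929, 0.409683)
phase 2: p=0.1163, T=0.429, ωT=1.345687, cosh=2.050593, sinh=1.790232; start (x,ẋ)=(-0.010929, 0.409683) → end (x,ẋ)=(0.089219, 0.125625)
phase 3: p=0.4264, T=0.434, ωT=1.361371, cosh=2.078924, sinh=1.822615; start (x,ẋ)=(0.089219, 0.125625) → end (x,ẋ)=(-0.201581, -1.666561)

x = -0.2016, ẋ = -1.6666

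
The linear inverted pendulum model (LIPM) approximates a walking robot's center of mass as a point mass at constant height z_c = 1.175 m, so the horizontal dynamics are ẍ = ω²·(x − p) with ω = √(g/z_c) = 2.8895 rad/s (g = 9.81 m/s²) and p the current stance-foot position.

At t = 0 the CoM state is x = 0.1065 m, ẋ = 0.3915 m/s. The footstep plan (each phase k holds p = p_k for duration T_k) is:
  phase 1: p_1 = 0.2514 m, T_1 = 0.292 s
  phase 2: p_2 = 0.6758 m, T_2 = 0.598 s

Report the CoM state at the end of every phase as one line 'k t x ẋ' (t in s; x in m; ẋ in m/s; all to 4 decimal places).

1 0.2920 0.1802 0.1426
2 0.8900 -0.6286 -3.4894

phase 1: p=0.2514, T=0.292, ωT=0.843734, cosh=1.377567, sinh=0.947465; start (x,ẋ)=(0.106500, 0.391500) → end (x,ẋ)=(0.180163, 0.142625)
phase 2: p=0.6758, T=0.598, ωT=1.727921, cosh=2.903296, sinh=2.725643; start (x,ẋ)=(0.180163, 0.142625) → end (x,ẋ)=(-0.628644, -3.489428)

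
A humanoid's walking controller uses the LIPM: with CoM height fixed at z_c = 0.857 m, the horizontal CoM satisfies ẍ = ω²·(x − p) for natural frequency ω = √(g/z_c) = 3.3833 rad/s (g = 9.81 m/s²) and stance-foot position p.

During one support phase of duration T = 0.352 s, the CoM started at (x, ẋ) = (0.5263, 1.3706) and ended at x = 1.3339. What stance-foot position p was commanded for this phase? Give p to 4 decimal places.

ωT = 3.3833·0.352 = 1.190922; cosh(ωT) = 1.797027, sinh(ωT) = 1.493085
x(T) = p + (x₀−p)·cosh(ωT) + (ẋ₀/ω)·sinh(ωT) ⇒ p·(1 − cosh) = x(T) − x₀·cosh − (ẋ₀/ω)·sinh
numerator   = 1.3339 − (0.5263)·1.797027 − (1.3706/3.3833)·1.493085 = -0.216735
denominator = 1 − 1.797027 = -0.797027
p = -0.216735 / -0.797027 = 0.2719

p = 0.2719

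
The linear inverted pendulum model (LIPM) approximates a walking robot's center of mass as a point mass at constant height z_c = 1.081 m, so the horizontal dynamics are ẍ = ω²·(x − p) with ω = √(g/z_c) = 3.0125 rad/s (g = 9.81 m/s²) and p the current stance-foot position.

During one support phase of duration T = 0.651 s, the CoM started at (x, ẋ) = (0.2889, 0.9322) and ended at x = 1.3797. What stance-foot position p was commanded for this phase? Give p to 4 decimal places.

ωT = 3.0125·0.651 = 1.961138; cosh(ωT) = 3.624053, sinh(ωT) = 3.483354
x(T) = p + (x₀−p)·cosh(ωT) + (ẋ₀/ω)·sinh(ωT) ⇒ p·(1 − cosh) = x(T) − x₀·cosh − (ẋ₀/ω)·sinh
numerator   = 1.3797 − (0.2889)·3.624053 − (0.9322/3.0125)·3.483354 = -0.745192
denominator = 1 − 3.624053 = -2.624053
p = -0.745192 / -2.624053 = 0.2840

p = 0.2840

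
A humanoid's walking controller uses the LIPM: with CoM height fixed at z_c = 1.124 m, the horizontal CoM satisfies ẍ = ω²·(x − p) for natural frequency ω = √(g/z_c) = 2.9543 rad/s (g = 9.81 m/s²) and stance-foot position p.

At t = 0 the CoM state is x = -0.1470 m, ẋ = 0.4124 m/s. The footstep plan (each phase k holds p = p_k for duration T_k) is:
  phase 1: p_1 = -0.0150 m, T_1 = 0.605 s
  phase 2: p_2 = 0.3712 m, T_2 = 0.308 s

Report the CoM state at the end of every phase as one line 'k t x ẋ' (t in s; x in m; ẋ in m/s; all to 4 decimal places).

phase 1: p=-0.0150, T=0.605, ωT=1.787351, cosh=3.070507, sinh=2.903104; start (x,ẋ)=(-0.147000, 0.412400) → end (x,ẋ)=(-0.015054, 0.134161)
phase 2: p=0.3712, T=0.308, ωT=0.909924, cosh=1.443345, sinh=1.040790; start (x,ẋ)=(-0.015054, 0.134161) → end (x,ẋ)=(-0.139033, -0.994015)

1 0.6050 -0.0151 0.1342
2 0.9130 -0.1390 -0.9940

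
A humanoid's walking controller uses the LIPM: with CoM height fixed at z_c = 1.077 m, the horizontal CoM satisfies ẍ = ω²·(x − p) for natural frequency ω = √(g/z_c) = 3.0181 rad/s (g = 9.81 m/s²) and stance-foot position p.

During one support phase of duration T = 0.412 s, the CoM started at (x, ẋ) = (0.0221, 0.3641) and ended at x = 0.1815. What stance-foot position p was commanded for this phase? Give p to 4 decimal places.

ωT = 3.0181·0.412 = 1.243457; cosh(ωT) = 1.877983, sinh(ωT) = 1.589598
x(T) = p + (x₀−p)·cosh(ωT) + (ẋ₀/ω)·sinh(ωT) ⇒ p·(1 − cosh) = x(T) − x₀·cosh − (ẋ₀/ω)·sinh
numerator   = 0.1815 − (0.0221)·1.877983 − (0.3641/3.0181)·1.589598 = -0.051771
denominator = 1 − 1.877983 = -0.877983
p = -0.051771 / -0.877983 = 0.0590

p = 0.0590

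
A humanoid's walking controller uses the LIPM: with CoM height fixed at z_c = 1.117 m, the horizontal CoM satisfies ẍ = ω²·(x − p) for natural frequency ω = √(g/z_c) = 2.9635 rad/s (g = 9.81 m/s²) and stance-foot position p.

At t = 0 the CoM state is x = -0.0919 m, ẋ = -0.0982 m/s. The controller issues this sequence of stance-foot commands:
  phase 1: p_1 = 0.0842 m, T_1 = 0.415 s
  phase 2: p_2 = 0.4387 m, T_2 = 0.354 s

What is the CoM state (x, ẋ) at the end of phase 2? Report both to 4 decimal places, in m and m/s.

x = -1.1585, ẋ = -4.3219

phase 1: p=0.0842, T=0.415, ωT=1.229852, cosh=1.856530, sinh=1.564195; start (x,ẋ)=(-0.091900, -0.098200) → end (x,ẋ)=(-0.294567, -0.998621)
phase 2: p=0.4387, T=0.354, ωT=1.049079, cosh=1.602640, sinh=1.252380; start (x,ẋ)=(-0.294567, -0.998621) → end (x,ẋ)=(-1.158482, -4.321898)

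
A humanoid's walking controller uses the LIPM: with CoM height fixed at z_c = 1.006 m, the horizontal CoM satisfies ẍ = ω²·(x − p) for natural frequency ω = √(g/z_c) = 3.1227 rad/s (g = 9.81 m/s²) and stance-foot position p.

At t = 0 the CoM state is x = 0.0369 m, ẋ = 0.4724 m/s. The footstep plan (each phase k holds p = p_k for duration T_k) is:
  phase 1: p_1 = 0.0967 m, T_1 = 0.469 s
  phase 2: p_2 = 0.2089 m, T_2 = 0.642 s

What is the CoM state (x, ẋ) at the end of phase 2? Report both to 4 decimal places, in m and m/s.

x = 1.2505, ẋ = 3.3202

phase 1: p=0.0967, T=0.469, ωT=1.464546, cosh=2.278382, sinh=2.047199; start (x,ẋ)=(0.036900, 0.472400) → end (x,ẋ)=(0.270152, 0.694019)
phase 2: p=0.2089, T=0.642, ωT=2.004773, cosh=3.779551, sinh=3.644860; start (x,ẋ)=(0.270152, 0.694019) → end (x,ẋ)=(1.250472, 3.320234)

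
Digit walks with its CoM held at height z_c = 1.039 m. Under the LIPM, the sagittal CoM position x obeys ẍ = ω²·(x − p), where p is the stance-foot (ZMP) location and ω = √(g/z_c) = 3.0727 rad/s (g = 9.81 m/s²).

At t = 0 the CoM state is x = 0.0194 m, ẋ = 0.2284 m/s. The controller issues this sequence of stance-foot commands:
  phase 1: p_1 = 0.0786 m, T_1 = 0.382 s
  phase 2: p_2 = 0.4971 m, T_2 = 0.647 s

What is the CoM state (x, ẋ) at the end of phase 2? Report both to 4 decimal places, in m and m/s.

phase 1: p=0.0786, T=0.382, ωT=1.173771, cosh=1.771683, sinh=1.462484; start (x,ẋ)=(0.019400, 0.228400) → end (x,ẋ)=(0.082426, 0.138621)
phase 2: p=0.4971, T=0.647, ωT=1.988037, cosh=3.719075, sinh=3.582111; start (x,ẋ)=(0.082426, 0.138621) → end (x,ẋ)=(-0.883502, -4.048675)

x = -0.8835, ẋ = -4.0487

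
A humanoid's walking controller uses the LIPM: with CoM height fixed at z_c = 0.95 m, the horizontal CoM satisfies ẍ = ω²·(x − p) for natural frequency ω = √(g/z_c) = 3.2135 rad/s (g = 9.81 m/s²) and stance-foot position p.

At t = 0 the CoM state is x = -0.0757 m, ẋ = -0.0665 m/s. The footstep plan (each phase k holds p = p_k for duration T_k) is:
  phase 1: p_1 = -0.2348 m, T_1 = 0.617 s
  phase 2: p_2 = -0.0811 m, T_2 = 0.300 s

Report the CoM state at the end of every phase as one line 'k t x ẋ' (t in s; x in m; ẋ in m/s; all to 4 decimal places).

phase 1: p=-0.2348, T=0.617, ωT=1.982729, cosh=3.700116, sinh=3.562423; start (x,ẋ)=(-0.075700, -0.066500) → end (x,ẋ)=(0.280168, 1.575295)
phase 2: p=-0.0811, T=0.300, ωT=0.964050, cosh=1.501820, sinh=1.120475; start (x,ẋ)=(0.280168, 1.575295) → end (x,ẋ)=(1.010729, 3.666607)

1 0.6170 0.2802 1.5753
2 0.9170 1.0107 3.6666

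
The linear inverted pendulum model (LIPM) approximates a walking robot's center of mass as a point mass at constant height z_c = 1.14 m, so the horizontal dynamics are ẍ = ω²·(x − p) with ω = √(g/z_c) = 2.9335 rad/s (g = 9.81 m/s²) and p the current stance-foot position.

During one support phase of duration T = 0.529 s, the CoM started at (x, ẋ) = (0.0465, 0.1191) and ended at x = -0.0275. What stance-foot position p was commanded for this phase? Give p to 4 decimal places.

p = 0.1594

ωT = 2.9335·0.529 = 1.551821; cosh(ωT) = 2.465961, sinh(ωT) = 2.254099
x(T) = p + (x₀−p)·cosh(ωT) + (ẋ₀/ω)·sinh(ωT) ⇒ p·(1 − cosh) = x(T) − x₀·cosh − (ẋ₀/ω)·sinh
numerator   = -0.0275 − (0.0465)·2.465961 − (0.1191/2.9335)·2.254099 = -0.233684
denominator = 1 − 2.465961 = -1.465961
p = -0.233684 / -1.465961 = 0.1594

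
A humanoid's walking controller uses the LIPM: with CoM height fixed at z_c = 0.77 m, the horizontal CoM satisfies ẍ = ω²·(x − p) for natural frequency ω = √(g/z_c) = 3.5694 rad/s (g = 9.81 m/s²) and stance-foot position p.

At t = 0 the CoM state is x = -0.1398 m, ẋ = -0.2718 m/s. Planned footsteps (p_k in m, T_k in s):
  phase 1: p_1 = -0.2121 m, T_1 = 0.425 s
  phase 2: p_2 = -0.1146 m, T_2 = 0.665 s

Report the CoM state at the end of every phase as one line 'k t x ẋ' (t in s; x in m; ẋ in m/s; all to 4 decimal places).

1 0.4250 -0.2046 -0.0894
2 1.0900 -0.7352 -2.1935

phase 1: p=-0.2121, T=0.425, ωT=1.516995, cosh=2.388938, sinh=2.169568; start (x,ẋ)=(-0.139800, -0.271800) → end (x,ẋ)=(-0.204586, -0.089418)
phase 2: p=-0.1146, T=0.665, ωT=2.373651, cosh=5.414830, sinh=5.321690; start (x,ẋ)=(-0.204586, -0.089418) → end (x,ẋ)=(-0.735176, -2.193498)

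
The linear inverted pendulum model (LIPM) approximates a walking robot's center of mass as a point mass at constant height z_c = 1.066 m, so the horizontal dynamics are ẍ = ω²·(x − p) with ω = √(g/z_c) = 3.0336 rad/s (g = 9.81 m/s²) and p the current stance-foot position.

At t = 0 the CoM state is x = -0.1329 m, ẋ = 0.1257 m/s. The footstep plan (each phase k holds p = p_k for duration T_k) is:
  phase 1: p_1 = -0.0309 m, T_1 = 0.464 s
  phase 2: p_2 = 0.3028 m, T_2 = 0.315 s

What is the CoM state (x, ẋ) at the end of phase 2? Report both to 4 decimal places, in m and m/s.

x = -0.5237, ẋ = -2.0770

phase 1: p=-0.0309, T=0.464, ωT=1.407590, cosh=2.165415, sinh=1.920683; start (x,ẋ)=(-0.132900, 0.125700) → end (x,ẋ)=(-0.172187, -0.322119)
phase 2: p=0.3028, T=0.315, ωT=0.955584, cosh=1.492388, sinh=1.107801; start (x,ẋ)=(-0.172187, -0.322119) → end (x,ẋ)=(-0.523695, -2.076979)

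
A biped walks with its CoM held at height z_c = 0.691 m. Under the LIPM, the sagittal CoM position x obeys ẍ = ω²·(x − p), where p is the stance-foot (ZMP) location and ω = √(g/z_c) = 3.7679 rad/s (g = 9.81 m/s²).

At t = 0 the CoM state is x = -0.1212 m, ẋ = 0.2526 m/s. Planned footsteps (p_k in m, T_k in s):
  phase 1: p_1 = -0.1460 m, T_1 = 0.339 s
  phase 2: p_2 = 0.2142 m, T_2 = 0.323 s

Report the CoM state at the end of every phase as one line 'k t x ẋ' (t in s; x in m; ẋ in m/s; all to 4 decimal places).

1 0.3390 0.0128 0.6428
2 0.6620 0.1072 0.0117

phase 1: p=-0.1460, T=0.339, ωT=1.277318, cosh=1.932895, sinh=1.654111; start (x,ẋ)=(-0.121200, 0.252600) → end (x,ẋ)=(0.012827, 0.642816)
phase 2: p=0.2142, T=0.323, ωT=1.217032, cosh=1.836628, sinh=1.540520; start (x,ẋ)=(0.012827, 0.642816) → end (x,ẋ)=(0.107171, 0.011742)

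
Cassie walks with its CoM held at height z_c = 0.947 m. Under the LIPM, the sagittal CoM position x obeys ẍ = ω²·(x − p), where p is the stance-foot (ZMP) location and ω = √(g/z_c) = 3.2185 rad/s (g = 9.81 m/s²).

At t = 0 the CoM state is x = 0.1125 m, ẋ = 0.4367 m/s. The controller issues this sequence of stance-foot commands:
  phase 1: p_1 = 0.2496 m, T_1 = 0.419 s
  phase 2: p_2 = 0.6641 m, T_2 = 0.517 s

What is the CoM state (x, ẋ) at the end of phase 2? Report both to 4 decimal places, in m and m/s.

x = -0.4906, ẋ = -3.4205

phase 1: p=0.2496, T=0.419, ωT=1.348551, cosh=2.055729, sinh=1.796113; start (x,ẋ)=(0.112500, 0.436700) → end (x,ẋ)=(0.211464, 0.105191)
phase 2: p=0.6641, T=0.517, ωT=1.663965, cosh=2.734795, sinh=2.545408; start (x,ẋ)=(0.211464, 0.105191) → end (x,ẋ)=(-0.490575, -3.420499)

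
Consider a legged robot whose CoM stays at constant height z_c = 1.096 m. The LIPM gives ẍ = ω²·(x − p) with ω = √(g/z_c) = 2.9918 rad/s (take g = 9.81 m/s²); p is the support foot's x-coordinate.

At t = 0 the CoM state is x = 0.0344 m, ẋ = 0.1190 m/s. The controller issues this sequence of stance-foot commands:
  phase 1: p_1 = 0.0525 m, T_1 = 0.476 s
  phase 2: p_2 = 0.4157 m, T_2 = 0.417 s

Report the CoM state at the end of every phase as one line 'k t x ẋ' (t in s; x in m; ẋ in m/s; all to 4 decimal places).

phase 1: p=0.0525, T=0.476, ωT=1.424097, cosh=2.197415, sinh=1.956689; start (x,ẋ)=(0.034400, 0.119000) → end (x,ẋ)=(0.090555, 0.155535)
phase 2: p=0.4157, T=0.417, ωT=1.247581, cosh=1.884554, sinh=1.597355; start (x,ẋ)=(0.090555, 0.155535) → end (x,ẋ)=(-0.114012, -1.260744)

1 0.4760 0.0906 0.1555
2 0.8930 -0.1140 -1.2607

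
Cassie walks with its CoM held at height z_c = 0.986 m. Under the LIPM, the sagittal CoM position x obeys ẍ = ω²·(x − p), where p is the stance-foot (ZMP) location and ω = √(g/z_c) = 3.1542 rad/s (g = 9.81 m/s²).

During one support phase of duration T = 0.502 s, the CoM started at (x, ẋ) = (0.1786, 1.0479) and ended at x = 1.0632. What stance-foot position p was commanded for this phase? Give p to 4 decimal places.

p = 0.1074

ωT = 3.1542·0.502 = 1.583408; cosh(ωT) = 2.538403, sinh(ωT) = 2.333129
x(T) = p + (x₀−p)·cosh(ωT) + (ẋ₀/ω)·sinh(ωT) ⇒ p·(1 − cosh) = x(T) − x₀·cosh − (ẋ₀/ω)·sinh
numerator   = 1.0632 − (0.1786)·2.538403 − (1.0479/3.1542)·2.333129 = -0.165279
denominator = 1 − 2.538403 = -1.538403
p = -0.165279 / -1.538403 = 0.1074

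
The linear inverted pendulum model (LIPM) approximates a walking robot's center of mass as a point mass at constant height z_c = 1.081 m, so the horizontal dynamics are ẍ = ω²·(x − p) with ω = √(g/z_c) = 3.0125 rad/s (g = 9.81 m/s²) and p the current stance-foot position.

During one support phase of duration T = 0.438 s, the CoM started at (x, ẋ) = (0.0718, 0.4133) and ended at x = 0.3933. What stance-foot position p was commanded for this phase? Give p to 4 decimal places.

ωT = 3.0125·0.438 = 1.319475; cosh(ωT) = 2.004366, sinh(ωT) = 1.737091
x(T) = p + (x₀−p)·cosh(ωT) + (ẋ₀/ω)·sinh(ωT) ⇒ p·(1 − cosh) = x(T) − x₀·cosh − (ẋ₀/ω)·sinh
numerator   = 0.3933 − (0.0718)·2.004366 − (0.4133/3.0125)·1.737091 = 0.011066
denominator = 1 − 2.004366 = -1.004366
p = 0.011066 / -1.004366 = -0.0110

p = -0.0110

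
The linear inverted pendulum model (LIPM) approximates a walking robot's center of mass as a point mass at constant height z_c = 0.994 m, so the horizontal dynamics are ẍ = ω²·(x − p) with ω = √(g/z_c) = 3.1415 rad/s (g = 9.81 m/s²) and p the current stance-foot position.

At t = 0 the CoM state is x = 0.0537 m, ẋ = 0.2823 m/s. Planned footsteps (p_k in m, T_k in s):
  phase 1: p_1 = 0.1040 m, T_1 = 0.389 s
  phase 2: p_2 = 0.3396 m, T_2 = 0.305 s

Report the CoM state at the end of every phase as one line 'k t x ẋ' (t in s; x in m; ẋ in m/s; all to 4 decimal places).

1 0.3890 0.1505 0.2758
2 0.6940 0.1544 -0.2481

phase 1: p=0.1040, T=0.389, ωT=1.222044, cosh=1.844372, sinh=1.549745; start (x,ẋ)=(0.053700, 0.282300) → end (x,ẋ)=(0.150491, 0.275780)
phase 2: p=0.3396, T=0.305, ωT=0.958157, cosh=1.495244, sinh=1.111645; start (x,ẋ)=(0.150491, 0.275780) → end (x,ẋ)=(0.154422, -0.248057)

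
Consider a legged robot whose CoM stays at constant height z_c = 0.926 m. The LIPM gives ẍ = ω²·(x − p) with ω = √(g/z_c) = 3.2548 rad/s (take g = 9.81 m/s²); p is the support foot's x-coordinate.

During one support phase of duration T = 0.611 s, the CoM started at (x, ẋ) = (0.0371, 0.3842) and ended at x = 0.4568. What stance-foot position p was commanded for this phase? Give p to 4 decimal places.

ωT = 3.2548·0.611 = 1.988683; cosh(ωT) = 3.721390, sinh(ωT) = 3.584514
x(T) = p + (x₀−p)·cosh(ωT) + (ẋ₀/ω)·sinh(ωT) ⇒ p·(1 − cosh) = x(T) − x₀·cosh − (ẋ₀/ω)·sinh
numerator   = 0.4568 − (0.0371)·3.721390 − (0.3842/3.2548)·3.584514 = -0.104383
denominator = 1 − 3.721390 = -2.721390
p = -0.104383 / -2.721390 = 0.0384

p = 0.0384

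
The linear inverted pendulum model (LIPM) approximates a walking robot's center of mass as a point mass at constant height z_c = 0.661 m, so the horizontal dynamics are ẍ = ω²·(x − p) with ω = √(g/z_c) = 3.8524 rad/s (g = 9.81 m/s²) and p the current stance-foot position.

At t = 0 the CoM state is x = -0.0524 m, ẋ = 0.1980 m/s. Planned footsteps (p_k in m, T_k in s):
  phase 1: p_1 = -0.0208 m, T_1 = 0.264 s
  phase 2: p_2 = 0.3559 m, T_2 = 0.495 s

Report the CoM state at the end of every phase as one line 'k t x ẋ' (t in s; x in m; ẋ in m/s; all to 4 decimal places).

phase 1: p=-0.0208, T=0.264, ωT=1.017034, cosh=1.563323, sinh=1.201657; start (x,ẋ)=(-0.052400, 0.198000) → end (x,ẋ)=(-0.008440, 0.163253)
phase 2: p=0.3559, T=0.495, ωT=1.906938, cosh=3.440488, sinh=3.291954; start (x,ẋ)=(-0.008440, 0.163253) → end (x,ẋ)=(-0.758104, -4.058861)

1 0.2640 -0.0084 0.1633
2 0.7590 -0.7581 -4.0589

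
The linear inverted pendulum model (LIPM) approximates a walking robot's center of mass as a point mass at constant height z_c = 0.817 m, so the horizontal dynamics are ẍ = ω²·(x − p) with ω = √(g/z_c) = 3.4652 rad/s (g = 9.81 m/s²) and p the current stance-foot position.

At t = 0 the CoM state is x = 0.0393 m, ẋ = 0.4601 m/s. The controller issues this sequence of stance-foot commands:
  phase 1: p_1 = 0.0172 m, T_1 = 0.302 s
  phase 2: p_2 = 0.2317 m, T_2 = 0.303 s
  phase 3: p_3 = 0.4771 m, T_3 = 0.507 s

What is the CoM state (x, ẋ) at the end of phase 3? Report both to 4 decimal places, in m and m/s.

x = 1.6127, ẋ = 4.1349

phase 1: p=0.0172, T=0.302, ωT=1.046490, cosh=1.599404, sinh=1.248236; start (x,ẋ)=(0.039300, 0.460100) → end (x,ẋ)=(0.218284, 0.831477)
phase 2: p=0.2317, T=0.303, ωT=1.049956, cosh=1.603739, sinh=1.253785; start (x,ẋ)=(0.218284, 0.831477) → end (x,ẋ)=(0.511031, 1.275185)
phase 3: p=0.4771, T=0.507, ωT=1.756856, cosh=2.983390, sinh=2.810804; start (x,ẋ)=(0.511031, 1.275185) → end (x,ẋ)=(1.612699, 4.134864)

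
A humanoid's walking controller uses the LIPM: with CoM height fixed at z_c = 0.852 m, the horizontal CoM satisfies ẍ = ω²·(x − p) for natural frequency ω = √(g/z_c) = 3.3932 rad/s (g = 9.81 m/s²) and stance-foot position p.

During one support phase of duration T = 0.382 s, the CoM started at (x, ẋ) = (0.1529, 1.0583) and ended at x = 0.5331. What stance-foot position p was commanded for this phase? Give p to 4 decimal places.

p = 0.3055

ωT = 3.3932·0.382 = 1.296202; cosh(ωT) = 1.964479, sinh(ωT) = 1.690910
x(T) = p + (x₀−p)·cosh(ωT) + (ẋ₀/ω)·sinh(ωT) ⇒ p·(1 − cosh) = x(T) − x₀·cosh − (ẋ₀/ω)·sinh
numerator   = 0.5331 − (0.1529)·1.964479 − (1.0583/3.3932)·1.690910 = -0.294644
denominator = 1 − 1.964479 = -0.964479
p = -0.294644 / -0.964479 = 0.3055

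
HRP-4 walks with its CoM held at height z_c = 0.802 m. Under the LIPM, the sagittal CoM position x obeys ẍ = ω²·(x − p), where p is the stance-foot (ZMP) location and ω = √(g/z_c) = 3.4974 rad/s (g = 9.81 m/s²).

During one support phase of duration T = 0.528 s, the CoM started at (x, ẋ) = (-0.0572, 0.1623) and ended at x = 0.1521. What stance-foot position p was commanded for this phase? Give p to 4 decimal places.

p = -0.0865

ωT = 3.4974·0.528 = 1.846627; cosh(ωT) = 3.248087, sinh(ωT) = 3.090318
x(T) = p + (x₀−p)·cosh(ωT) + (ẋ₀/ω)·sinh(ωT) ⇒ p·(1 − cosh) = x(T) − x₀·cosh − (ẋ₀/ω)·sinh
numerator   = 0.1521 − (-0.0572)·3.248087 − (0.1623/3.4974)·3.090318 = 0.194482
denominator = 1 − 3.248087 = -2.248087
p = 0.194482 / -2.248087 = -0.0865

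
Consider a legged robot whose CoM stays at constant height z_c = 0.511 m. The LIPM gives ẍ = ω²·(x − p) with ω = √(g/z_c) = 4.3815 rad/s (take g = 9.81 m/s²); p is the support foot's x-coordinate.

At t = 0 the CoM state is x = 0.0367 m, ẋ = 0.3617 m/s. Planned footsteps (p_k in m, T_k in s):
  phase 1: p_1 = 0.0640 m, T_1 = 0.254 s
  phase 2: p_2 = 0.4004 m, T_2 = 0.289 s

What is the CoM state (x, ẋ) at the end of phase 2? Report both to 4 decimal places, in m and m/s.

phase 1: p=0.0640, T=0.254, ωT=1.112901, cosh=1.685889, sinh=1.357285; start (x,ẋ)=(0.036700, 0.361700) → end (x,ẋ)=(0.130021, 0.447435)
phase 2: p=0.4004, T=0.289, ωT=1.266253, cosh=1.914711, sinh=1.632826; start (x,ẋ)=(0.130021, 0.447435) → end (x,ẋ)=(0.049445, -1.077642)

x = 0.0494, ẋ = -1.0776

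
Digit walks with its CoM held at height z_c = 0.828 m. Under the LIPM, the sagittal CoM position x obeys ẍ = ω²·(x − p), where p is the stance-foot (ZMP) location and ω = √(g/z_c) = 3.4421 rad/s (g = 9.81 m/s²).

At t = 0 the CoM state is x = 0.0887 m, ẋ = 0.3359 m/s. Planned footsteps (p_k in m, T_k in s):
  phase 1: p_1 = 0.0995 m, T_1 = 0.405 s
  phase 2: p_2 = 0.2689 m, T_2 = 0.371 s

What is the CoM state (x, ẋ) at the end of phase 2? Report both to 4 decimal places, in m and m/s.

phase 1: p=0.0995, T=0.405, ωT=1.394051, cosh=2.139607, sinh=1.891538; start (x,ẋ)=(0.088700, 0.335900) → end (x,ẋ)=(0.260979, 0.648377)
phase 2: p=0.2689, T=0.371, ωT=1.277019, cosh=1.932401, sinh=1.653534; start (x,ẋ)=(0.260979, 0.648377) → end (x,ẋ)=(0.565065, 1.207843)

x = 0.5651, ẋ = 1.2078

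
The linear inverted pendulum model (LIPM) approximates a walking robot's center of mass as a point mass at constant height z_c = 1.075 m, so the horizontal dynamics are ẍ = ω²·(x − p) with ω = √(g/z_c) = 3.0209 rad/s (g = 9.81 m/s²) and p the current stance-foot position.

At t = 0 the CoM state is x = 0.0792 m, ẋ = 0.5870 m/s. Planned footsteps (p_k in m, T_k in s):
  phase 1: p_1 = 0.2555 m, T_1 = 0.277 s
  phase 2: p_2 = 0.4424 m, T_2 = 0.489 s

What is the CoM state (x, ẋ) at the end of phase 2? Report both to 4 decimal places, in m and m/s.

phase 1: p=0.2555, T=0.277, ωT=0.836789, cosh=1.371020, sinh=0.937921; start (x,ẋ)=(0.079200, 0.587000) → end (x,ẋ)=(0.196039, 0.305266)
phase 2: p=0.4424, T=0.489, ωT=1.477220, cosh=2.304511, sinh=2.076240; start (x,ẋ)=(0.196039, 0.305266) → end (x,ẋ)=(0.084466, -0.841712)

x = 0.0845, ẋ = -0.8417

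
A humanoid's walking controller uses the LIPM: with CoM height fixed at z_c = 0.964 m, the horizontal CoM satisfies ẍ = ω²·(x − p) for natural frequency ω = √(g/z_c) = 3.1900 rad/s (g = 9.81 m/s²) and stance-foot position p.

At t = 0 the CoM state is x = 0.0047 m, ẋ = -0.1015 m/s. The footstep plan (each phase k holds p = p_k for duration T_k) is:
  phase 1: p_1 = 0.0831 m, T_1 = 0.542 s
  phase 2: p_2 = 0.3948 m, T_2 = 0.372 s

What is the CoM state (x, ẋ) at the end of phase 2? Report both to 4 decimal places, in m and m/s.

x = -1.1820, ẋ = -4.7184

phase 1: p=0.0831, T=0.542, ωT=1.728980, cosh=2.906184, sinh=2.728719; start (x,ẋ)=(0.004700, -0.101500) → end (x,ẋ)=(-0.231568, -0.977419)
phase 2: p=0.3948, T=0.372, ωT=1.186680, cosh=1.790710, sinh=1.485477; start (x,ẋ)=(-0.231568, -0.977419) → end (x,ẋ)=(-1.181994, -4.718425)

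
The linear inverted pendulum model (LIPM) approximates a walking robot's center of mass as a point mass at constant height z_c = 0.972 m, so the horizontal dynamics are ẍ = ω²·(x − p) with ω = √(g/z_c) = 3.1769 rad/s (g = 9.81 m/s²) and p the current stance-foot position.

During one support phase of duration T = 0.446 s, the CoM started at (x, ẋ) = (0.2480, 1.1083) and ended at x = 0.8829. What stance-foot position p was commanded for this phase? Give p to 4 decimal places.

p = 0.2837

ωT = 3.1769·0.446 = 1.416897; cosh(ωT) = 2.183385, sinh(ωT) = 1.940920
x(T) = p + (x₀−p)·cosh(ωT) + (ẋ₀/ω)·sinh(ωT) ⇒ p·(1 − cosh) = x(T) − x₀·cosh − (ẋ₀/ω)·sinh
numerator   = 0.8829 − (0.2480)·2.183385 − (1.1083/3.1769)·1.940920 = -0.335693
denominator = 1 − 2.183385 = -1.183385
p = -0.335693 / -1.183385 = 0.2837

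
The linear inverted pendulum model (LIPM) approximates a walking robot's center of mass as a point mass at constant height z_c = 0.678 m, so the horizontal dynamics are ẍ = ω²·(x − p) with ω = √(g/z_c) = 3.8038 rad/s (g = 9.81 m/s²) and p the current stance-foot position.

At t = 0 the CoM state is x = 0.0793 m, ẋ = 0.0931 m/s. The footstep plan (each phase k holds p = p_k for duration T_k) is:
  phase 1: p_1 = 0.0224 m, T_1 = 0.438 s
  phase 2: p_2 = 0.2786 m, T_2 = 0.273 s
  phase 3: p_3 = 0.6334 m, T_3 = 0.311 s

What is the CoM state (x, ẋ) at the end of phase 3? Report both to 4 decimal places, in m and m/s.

phase 1: p=0.0224, T=0.438, ωT=1.666064, cosh=2.740146, sinh=2.551156; start (x,ẋ)=(0.079300, 0.093100) → end (x,ẋ)=(0.240755, 0.807270)
phase 2: p=0.2786, T=0.273, ωT=1.038437, cosh=1.589403, sinh=1.235396; start (x,ẋ)=(0.240755, 0.807270) → end (x,ẋ)=(0.480634, 1.105238)
phase 3: p=0.6334, T=0.311, ωT=1.182982, cosh=1.785228, sinh=1.478864; start (x,ẋ)=(0.480634, 1.105238) → end (x,ẋ)=(0.790379, 1.113747)

x = 0.7904, ẋ = 1.1137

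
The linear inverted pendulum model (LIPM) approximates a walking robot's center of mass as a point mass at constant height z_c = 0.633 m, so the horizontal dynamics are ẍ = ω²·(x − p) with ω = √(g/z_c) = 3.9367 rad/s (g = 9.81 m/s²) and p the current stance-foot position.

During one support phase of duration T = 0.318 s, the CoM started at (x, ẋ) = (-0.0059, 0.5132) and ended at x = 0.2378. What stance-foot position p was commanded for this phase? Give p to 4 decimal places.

p = -0.0445

ωT = 3.9367·0.318 = 1.251871; cosh(ωT) = 1.891424, sinh(ωT) = 1.605454
x(T) = p + (x₀−p)·cosh(ωT) + (ẋ₀/ω)·sinh(ωT) ⇒ p·(1 − cosh) = x(T) − x₀·cosh − (ẋ₀/ω)·sinh
numerator   = 0.2378 − (-0.0059)·1.891424 − (0.5132/3.9367)·1.605454 = 0.039668
denominator = 1 − 1.891424 = -0.891424
p = 0.039668 / -0.891424 = -0.0445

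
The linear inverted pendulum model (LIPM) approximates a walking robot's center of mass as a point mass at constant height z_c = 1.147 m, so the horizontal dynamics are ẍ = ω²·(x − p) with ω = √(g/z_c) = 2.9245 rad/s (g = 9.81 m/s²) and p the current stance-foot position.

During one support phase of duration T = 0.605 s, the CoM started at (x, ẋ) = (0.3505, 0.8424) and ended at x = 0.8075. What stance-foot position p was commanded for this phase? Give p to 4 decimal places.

ωT = 2.9245·0.605 = 1.769322; cosh(ωT) = 3.018663, sinh(ωT) = 2.848214
x(T) = p + (x₀−p)·cosh(ωT) + (ẋ₀/ω)·sinh(ωT) ⇒ p·(1 − cosh) = x(T) − x₀·cosh − (ẋ₀/ω)·sinh
numerator   = 0.8075 − (0.3505)·3.018663 − (0.8424/2.9245)·2.848214 = -1.070967
denominator = 1 − 3.018663 = -2.018663
p = -1.070967 / -2.018663 = 0.5305

p = 0.5305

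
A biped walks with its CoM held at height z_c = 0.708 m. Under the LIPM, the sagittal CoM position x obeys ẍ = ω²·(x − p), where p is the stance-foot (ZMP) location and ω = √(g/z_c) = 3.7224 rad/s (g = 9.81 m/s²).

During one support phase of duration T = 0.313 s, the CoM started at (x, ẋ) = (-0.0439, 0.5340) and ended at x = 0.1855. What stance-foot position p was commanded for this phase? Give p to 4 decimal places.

ωT = 3.7224·0.313 = 1.165111; cosh(ωT) = 1.759084, sinh(ωT) = 1.447196
x(T) = p + (x₀−p)·cosh(ωT) + (ẋ₀/ω)·sinh(ωT) ⇒ p·(1 − cosh) = x(T) − x₀·cosh − (ẋ₀/ω)·sinh
numerator   = 0.1855 − (-0.0439)·1.759084 − (0.5340/3.7224)·1.447196 = 0.055115
denominator = 1 − 1.759084 = -0.759084
p = 0.055115 / -0.759084 = -0.0726

p = -0.0726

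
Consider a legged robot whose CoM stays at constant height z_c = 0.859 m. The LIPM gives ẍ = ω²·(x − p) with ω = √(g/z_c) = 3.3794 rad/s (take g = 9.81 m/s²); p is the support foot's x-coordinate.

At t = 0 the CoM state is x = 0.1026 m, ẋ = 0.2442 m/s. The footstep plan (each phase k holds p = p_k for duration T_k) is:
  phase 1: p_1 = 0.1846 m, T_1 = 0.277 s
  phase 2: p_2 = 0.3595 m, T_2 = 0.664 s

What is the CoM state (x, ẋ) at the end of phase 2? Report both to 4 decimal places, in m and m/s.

phase 1: p=0.1846, T=0.277, ωT=0.936094, cosh=1.471079, sinh=1.078922; start (x,ẋ)=(0.102600, 0.244200) → end (x,ẋ)=(0.141936, 0.060256)
phase 2: p=0.3595, T=0.664, ωT=2.243922, cosh=4.768141, sinh=4.662099; start (x,ẋ)=(0.141936, 0.060256) → end (x,ẋ)=(-0.594749, -3.140432)

x = -0.5947, ẋ = -3.1404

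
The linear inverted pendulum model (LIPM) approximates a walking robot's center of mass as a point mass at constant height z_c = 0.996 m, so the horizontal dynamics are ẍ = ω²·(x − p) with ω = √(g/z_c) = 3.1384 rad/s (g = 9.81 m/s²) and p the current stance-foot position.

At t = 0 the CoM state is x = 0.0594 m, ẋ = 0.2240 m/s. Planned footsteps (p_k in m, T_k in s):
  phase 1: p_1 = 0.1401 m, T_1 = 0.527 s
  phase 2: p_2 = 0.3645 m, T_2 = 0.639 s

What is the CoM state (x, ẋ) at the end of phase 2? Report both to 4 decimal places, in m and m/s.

x = -0.6672, ẋ = -3.1309

phase 1: p=0.1401, T=0.527, ωT=1.653937, cosh=2.709407, sinh=2.518112; start (x,ẋ)=(0.059400, 0.224000) → end (x,ẋ)=(0.101178, -0.030852)
phase 2: p=0.3645, T=0.639, ωT=2.005438, cosh=3.781973, sinh=3.647371; start (x,ẋ)=(0.101178, -0.030852) → end (x,ẋ)=(-0.667231, -3.130901)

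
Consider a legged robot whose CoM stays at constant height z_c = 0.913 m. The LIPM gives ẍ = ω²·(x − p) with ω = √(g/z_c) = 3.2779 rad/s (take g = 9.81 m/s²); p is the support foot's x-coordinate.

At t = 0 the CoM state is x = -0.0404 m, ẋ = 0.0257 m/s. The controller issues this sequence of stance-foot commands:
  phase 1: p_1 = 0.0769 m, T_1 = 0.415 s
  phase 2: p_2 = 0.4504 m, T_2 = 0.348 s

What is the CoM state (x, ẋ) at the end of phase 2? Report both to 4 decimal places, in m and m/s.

phase 1: p=0.0769, T=0.415, ωT=1.360328, cosh=2.077025, sinh=1.820448; start (x,ẋ)=(-0.040400, 0.025700) → end (x,ẋ)=(-0.152462, -0.646579)
phase 2: p=0.4504, T=0.348, ωT=1.140709, cosh=1.724289, sinh=1.404697; start (x,ẋ)=(-0.152462, -0.646579) → end (x,ẋ)=(-0.866191, -3.890741)

x = -0.8662, ẋ = -3.8907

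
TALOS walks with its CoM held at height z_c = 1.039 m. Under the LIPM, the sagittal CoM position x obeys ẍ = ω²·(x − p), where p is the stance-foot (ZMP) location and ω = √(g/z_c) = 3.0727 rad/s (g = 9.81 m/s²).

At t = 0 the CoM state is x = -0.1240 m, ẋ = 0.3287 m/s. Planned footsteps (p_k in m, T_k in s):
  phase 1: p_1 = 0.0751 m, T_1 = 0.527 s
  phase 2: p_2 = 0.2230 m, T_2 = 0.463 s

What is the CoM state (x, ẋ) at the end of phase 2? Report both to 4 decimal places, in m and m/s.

phase 1: p=0.0751, T=0.527, ωT=1.619313, cosh=2.623827, sinh=2.425792; start (x,ẋ)=(-0.124000, 0.328700) → end (x,ẋ)=(-0.187806, -0.621586)
phase 2: p=0.2230, T=0.463, ωT=1.422660, cosh=2.194606, sinh=1.953534; start (x,ẋ)=(-0.187806, -0.621586) → end (x,ẋ)=(-1.073745, -3.830054)

x = -1.0737, ẋ = -3.8301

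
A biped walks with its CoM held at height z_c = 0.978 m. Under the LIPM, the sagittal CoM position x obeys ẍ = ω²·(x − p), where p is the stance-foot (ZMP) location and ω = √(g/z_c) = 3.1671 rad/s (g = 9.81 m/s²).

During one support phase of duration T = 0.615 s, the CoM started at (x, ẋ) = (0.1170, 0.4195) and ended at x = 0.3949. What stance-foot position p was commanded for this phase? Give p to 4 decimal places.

p = 0.1857

ωT = 3.1671·0.615 = 1.947766; cosh(ωT) = 3.577799, sinh(ωT) = 3.435207
x(T) = p + (x₀−p)·cosh(ωT) + (ẋ₀/ω)·sinh(ωT) ⇒ p·(1 − cosh) = x(T) − x₀·cosh − (ẋ₀/ω)·sinh
numerator   = 0.3949 − (0.1170)·3.577799 − (0.4195/3.1671)·3.435207 = -0.478715
denominator = 1 − 3.577799 = -2.577799
p = -0.478715 / -2.577799 = 0.1857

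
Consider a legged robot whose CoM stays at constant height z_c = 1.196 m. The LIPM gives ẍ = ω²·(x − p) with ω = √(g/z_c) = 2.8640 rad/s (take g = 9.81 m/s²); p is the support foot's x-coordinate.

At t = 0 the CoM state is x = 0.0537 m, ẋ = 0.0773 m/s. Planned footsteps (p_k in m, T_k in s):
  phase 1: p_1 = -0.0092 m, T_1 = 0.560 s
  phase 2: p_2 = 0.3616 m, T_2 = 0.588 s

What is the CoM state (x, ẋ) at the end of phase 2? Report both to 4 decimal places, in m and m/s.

x = 0.5330, ẋ = 0.6840

phase 1: p=-0.0092, T=0.560, ωT=1.603840, cosh=2.586606, sinh=2.385483; start (x,ẋ)=(0.053700, 0.077300) → end (x,ẋ)=(0.217882, 0.629679)
phase 2: p=0.3616, T=0.588, ωT=1.684032, cosh=2.786429, sinh=2.600805; start (x,ẋ)=(0.217882, 0.629679) → end (x,ẋ)=(0.532953, 0.684044)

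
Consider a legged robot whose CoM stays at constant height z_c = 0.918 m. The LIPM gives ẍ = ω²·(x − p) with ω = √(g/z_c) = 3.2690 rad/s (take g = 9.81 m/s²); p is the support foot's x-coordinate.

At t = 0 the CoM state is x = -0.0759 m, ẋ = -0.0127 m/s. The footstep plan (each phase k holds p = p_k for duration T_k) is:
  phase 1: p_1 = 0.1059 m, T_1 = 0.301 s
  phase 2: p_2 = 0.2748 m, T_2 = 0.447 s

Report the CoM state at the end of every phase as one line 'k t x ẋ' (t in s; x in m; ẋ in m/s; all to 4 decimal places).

phase 1: p=0.1059, T=0.301, ωT=0.983969, cosh=1.524438, sinh=1.150614; start (x,ẋ)=(-0.075900, -0.012700) → end (x,ẋ)=(-0.175713, -0.703175)
phase 2: p=0.2748, T=0.447, ωT=1.461243, cosh=2.271631, sinh=2.039684; start (x,ẋ)=(-0.175713, -0.703175) → end (x,ẋ)=(-1.187344, -4.601252)

1 0.3010 -0.1757 -0.7032
2 0.7480 -1.1873 -4.6013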